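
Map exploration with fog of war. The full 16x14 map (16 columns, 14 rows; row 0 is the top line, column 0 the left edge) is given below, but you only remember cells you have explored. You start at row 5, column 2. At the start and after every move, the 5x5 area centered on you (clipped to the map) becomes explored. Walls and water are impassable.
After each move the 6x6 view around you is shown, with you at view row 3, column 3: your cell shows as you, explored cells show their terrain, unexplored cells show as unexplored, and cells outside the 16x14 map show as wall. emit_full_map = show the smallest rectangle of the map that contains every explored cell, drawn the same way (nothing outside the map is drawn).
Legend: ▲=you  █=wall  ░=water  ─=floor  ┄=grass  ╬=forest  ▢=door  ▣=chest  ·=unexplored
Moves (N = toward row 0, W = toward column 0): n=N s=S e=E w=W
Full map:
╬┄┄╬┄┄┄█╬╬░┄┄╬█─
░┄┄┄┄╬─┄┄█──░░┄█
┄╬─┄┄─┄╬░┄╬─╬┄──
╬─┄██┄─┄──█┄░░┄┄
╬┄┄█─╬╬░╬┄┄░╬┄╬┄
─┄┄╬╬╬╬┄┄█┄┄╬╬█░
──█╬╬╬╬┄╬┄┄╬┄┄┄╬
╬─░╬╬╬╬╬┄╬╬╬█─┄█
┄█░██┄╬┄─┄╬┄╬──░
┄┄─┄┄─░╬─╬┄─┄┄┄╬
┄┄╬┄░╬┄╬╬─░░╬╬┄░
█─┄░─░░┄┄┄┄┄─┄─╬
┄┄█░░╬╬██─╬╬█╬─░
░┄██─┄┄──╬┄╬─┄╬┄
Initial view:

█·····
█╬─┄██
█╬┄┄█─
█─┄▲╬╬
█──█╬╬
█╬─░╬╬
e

······
╬─┄██┄
╬┄┄█─╬
─┄┄▲╬╬
──█╬╬╬
╬─░╬╬╬

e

······
─┄██┄─
┄┄█─╬╬
┄┄╬▲╬╬
─█╬╬╬╬
─░╬╬╬╬

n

······
·─┄┄─┄
─┄██┄─
┄┄█▲╬╬
┄┄╬╬╬╬
─█╬╬╬╬

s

·─┄┄─┄
─┄██┄─
┄┄█─╬╬
┄┄╬▲╬╬
─█╬╬╬╬
─░╬╬╬╬

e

─┄┄─┄·
┄██┄─┄
┄█─╬╬░
┄╬╬▲╬┄
█╬╬╬╬┄
░╬╬╬╬╬

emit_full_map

··─┄┄─┄·
╬─┄██┄─┄
╬┄┄█─╬╬░
─┄┄╬╬▲╬┄
──█╬╬╬╬┄
╬─░╬╬╬╬╬

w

·─┄┄─┄
─┄██┄─
┄┄█─╬╬
┄┄╬▲╬╬
─█╬╬╬╬
─░╬╬╬╬

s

─┄██┄─
┄┄█─╬╬
┄┄╬╬╬╬
─█╬▲╬╬
─░╬╬╬╬
·░██┄╬

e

┄██┄─┄
┄█─╬╬░
┄╬╬╬╬┄
█╬╬▲╬┄
░╬╬╬╬╬
░██┄╬┄

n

─┄┄─┄·
┄██┄─┄
┄█─╬╬░
┄╬╬▲╬┄
█╬╬╬╬┄
░╬╬╬╬╬

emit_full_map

··─┄┄─┄·
╬─┄██┄─┄
╬┄┄█─╬╬░
─┄┄╬╬▲╬┄
──█╬╬╬╬┄
╬─░╬╬╬╬╬
··░██┄╬┄


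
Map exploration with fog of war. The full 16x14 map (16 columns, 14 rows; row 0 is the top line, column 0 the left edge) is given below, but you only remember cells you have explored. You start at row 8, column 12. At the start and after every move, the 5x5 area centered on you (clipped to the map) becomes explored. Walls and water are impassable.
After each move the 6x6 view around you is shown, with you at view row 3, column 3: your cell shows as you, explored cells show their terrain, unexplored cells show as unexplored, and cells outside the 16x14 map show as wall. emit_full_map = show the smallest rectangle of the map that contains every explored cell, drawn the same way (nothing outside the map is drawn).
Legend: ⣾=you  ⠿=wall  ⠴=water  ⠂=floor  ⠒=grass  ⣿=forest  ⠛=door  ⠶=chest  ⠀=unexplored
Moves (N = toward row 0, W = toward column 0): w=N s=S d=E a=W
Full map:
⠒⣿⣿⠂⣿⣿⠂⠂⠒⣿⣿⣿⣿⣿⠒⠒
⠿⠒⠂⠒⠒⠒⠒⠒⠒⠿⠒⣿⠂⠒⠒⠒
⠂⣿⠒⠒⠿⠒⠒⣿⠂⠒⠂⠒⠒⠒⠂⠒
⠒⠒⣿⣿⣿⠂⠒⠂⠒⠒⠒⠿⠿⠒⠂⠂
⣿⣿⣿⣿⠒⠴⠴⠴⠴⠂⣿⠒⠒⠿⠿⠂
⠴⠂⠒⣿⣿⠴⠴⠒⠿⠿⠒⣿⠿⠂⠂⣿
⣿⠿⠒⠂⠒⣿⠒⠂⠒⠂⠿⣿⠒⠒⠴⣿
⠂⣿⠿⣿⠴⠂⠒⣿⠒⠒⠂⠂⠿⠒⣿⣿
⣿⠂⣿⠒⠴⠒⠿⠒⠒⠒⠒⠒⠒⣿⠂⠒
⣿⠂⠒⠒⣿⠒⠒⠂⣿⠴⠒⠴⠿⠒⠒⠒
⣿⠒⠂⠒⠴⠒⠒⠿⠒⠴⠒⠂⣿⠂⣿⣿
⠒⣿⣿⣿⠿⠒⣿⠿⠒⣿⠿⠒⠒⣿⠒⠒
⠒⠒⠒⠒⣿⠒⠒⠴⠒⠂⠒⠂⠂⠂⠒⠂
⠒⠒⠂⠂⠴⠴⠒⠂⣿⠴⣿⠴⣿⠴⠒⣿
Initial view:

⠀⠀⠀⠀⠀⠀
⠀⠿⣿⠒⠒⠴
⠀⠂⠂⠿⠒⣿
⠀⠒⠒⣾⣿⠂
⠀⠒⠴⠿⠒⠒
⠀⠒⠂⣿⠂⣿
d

⠀⠀⠀⠀⠀⠀
⠿⣿⠒⠒⠴⣿
⠂⠂⠿⠒⣿⣿
⠒⠒⠒⣾⠂⠒
⠒⠴⠿⠒⠒⠒
⠒⠂⣿⠂⣿⣿

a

⠀⠀⠀⠀⠀⠀
⠀⠿⣿⠒⠒⠴
⠀⠂⠂⠿⠒⣿
⠀⠒⠒⣾⣿⠂
⠀⠒⠴⠿⠒⠒
⠀⠒⠂⣿⠂⣿

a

⠀⠀⠀⠀⠀⠀
⠀⠂⠿⣿⠒⠒
⠀⠒⠂⠂⠿⠒
⠀⠒⠒⣾⠒⣿
⠀⠴⠒⠴⠿⠒
⠀⠴⠒⠂⣿⠂

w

⠀⠀⠀⠀⠀⠀
⠀⠿⠒⣿⠿⠂
⠀⠂⠿⣿⠒⠒
⠀⠒⠂⣾⠿⠒
⠀⠒⠒⠒⠒⣿
⠀⠴⠒⠴⠿⠒

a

⠀⠀⠀⠀⠀⠀
⠀⠿⠿⠒⣿⠿
⠀⠒⠂⠿⣿⠒
⠀⠒⠒⣾⠂⠿
⠀⠒⠒⠒⠒⠒
⠀⣿⠴⠒⠴⠿

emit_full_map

⠿⠿⠒⣿⠿⠂⠀⠀
⠒⠂⠿⣿⠒⠒⠴⣿
⠒⠒⣾⠂⠿⠒⣿⣿
⠒⠒⠒⠒⠒⣿⠂⠒
⣿⠴⠒⠴⠿⠒⠒⠒
⠀⠴⠒⠂⣿⠂⣿⣿

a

⠀⠀⠀⠀⠀⠀
⠀⠒⠿⠿⠒⣿
⠀⠂⠒⠂⠿⣿
⠀⣿⠒⣾⠂⠂
⠀⠒⠒⠒⠒⠒
⠀⠂⣿⠴⠒⠴

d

⠀⠀⠀⠀⠀⠀
⠒⠿⠿⠒⣿⠿
⠂⠒⠂⠿⣿⠒
⣿⠒⠒⣾⠂⠿
⠒⠒⠒⠒⠒⠒
⠂⣿⠴⠒⠴⠿

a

⠀⠀⠀⠀⠀⠀
⠀⠒⠿⠿⠒⣿
⠀⠂⠒⠂⠿⣿
⠀⣿⠒⣾⠂⠂
⠀⠒⠒⠒⠒⠒
⠀⠂⣿⠴⠒⠴

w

⠀⠀⠀⠀⠀⠀
⠀⠴⠴⠂⣿⠒
⠀⠒⠿⠿⠒⣿
⠀⠂⠒⣾⠿⣿
⠀⣿⠒⠒⠂⠂
⠀⠒⠒⠒⠒⠒

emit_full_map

⠴⠴⠂⣿⠒⠀⠀⠀⠀
⠒⠿⠿⠒⣿⠿⠂⠀⠀
⠂⠒⣾⠿⣿⠒⠒⠴⣿
⣿⠒⠒⠂⠂⠿⠒⣿⣿
⠒⠒⠒⠒⠒⠒⣿⠂⠒
⠂⣿⠴⠒⠴⠿⠒⠒⠒
⠀⠀⠴⠒⠂⣿⠂⣿⣿


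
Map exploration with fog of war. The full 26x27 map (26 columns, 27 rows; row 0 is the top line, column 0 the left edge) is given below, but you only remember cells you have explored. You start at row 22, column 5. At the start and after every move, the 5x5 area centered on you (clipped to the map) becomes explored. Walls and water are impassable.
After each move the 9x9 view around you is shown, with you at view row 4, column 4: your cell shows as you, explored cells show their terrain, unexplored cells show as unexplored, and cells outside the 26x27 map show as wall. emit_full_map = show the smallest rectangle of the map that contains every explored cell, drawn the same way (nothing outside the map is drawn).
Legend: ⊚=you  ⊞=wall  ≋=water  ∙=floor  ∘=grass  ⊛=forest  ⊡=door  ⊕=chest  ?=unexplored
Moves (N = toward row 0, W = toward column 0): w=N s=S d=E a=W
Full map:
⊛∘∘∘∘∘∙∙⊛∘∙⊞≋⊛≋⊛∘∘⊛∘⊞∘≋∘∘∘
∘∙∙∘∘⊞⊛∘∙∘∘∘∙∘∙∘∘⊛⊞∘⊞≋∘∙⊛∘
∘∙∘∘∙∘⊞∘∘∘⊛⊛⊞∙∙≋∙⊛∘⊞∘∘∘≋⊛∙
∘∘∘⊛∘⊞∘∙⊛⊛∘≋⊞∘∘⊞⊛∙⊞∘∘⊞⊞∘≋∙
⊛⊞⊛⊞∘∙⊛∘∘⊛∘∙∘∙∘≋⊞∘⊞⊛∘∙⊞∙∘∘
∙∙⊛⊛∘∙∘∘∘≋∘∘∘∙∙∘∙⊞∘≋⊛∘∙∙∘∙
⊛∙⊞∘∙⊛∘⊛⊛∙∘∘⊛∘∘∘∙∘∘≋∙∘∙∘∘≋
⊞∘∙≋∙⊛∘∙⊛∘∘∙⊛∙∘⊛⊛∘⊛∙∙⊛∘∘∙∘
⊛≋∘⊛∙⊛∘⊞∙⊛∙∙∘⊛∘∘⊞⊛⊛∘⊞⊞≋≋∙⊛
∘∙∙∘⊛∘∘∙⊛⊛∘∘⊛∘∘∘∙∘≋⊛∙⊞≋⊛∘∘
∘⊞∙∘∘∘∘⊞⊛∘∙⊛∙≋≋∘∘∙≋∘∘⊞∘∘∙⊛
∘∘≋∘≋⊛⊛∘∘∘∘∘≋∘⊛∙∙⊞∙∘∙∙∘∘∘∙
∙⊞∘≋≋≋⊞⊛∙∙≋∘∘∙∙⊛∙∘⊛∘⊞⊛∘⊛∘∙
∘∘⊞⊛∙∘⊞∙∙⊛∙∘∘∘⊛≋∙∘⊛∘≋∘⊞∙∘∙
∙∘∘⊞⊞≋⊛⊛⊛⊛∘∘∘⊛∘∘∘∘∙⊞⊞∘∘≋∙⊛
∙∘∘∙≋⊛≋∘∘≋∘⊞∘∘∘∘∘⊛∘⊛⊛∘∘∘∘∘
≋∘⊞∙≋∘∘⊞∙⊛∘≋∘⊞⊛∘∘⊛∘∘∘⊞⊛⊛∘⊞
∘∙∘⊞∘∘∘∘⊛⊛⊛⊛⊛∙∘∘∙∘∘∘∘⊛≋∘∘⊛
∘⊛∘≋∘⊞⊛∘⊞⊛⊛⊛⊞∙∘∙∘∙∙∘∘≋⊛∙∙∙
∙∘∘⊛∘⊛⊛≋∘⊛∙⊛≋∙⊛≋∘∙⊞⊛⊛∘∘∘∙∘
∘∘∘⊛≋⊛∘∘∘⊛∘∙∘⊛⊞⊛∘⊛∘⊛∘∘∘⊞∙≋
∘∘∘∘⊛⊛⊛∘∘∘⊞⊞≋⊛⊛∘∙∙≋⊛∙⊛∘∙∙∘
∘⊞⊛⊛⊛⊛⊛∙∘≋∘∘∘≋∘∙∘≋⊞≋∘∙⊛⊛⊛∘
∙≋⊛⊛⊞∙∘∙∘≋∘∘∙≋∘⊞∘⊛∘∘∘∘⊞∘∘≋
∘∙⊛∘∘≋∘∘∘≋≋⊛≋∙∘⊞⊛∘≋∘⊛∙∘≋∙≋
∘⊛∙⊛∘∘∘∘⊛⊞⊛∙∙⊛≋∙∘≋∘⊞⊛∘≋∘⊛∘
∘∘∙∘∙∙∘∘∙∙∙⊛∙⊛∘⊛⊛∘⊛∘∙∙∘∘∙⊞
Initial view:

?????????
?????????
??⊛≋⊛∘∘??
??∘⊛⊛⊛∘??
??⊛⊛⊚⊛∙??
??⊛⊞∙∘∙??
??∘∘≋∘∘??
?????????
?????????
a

?????????
?????????
??∘⊛≋⊛∘∘?
??∘∘⊛⊛⊛∘?
??⊛⊛⊚⊛⊛∙?
??⊛⊛⊞∙∘∙?
??⊛∘∘≋∘∘?
?????????
?????????

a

⊞????????
⊞????????
⊞?∘∘⊛≋⊛∘∘
⊞?∘∘∘⊛⊛⊛∘
⊞?⊞⊛⊚⊛⊛⊛∙
⊞?≋⊛⊛⊞∙∘∙
⊞?∙⊛∘∘≋∘∘
⊞????????
⊞????????

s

⊞????????
⊞?∘∘⊛≋⊛∘∘
⊞?∘∘∘⊛⊛⊛∘
⊞?⊞⊛⊛⊛⊛⊛∙
⊞?≋⊛⊚⊞∙∘∙
⊞?∙⊛∘∘≋∘∘
⊞?⊛∙⊛∘∘??
⊞????????
⊞⊞⊞⊞⊞⊞⊞⊞⊞

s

⊞?∘∘⊛≋⊛∘∘
⊞?∘∘∘⊛⊛⊛∘
⊞?⊞⊛⊛⊛⊛⊛∙
⊞?≋⊛⊛⊞∙∘∙
⊞?∙⊛⊚∘≋∘∘
⊞?⊛∙⊛∘∘??
⊞?∘∙∘∙∙??
⊞⊞⊞⊞⊞⊞⊞⊞⊞
⊞⊞⊞⊞⊞⊞⊞⊞⊞

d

?∘∘⊛≋⊛∘∘?
?∘∘∘⊛⊛⊛∘?
?⊞⊛⊛⊛⊛⊛∙?
?≋⊛⊛⊞∙∘∙?
?∙⊛∘⊚≋∘∘?
?⊛∙⊛∘∘∘??
?∘∙∘∙∙∘??
⊞⊞⊞⊞⊞⊞⊞⊞⊞
⊞⊞⊞⊞⊞⊞⊞⊞⊞

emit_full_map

∘∘⊛≋⊛∘∘
∘∘∘⊛⊛⊛∘
⊞⊛⊛⊛⊛⊛∙
≋⊛⊛⊞∙∘∙
∙⊛∘⊚≋∘∘
⊛∙⊛∘∘∘?
∘∙∘∙∙∘?

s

?∘∘∘⊛⊛⊛∘?
?⊞⊛⊛⊛⊛⊛∙?
?≋⊛⊛⊞∙∘∙?
?∙⊛∘∘≋∘∘?
?⊛∙⊛⊚∘∘??
?∘∙∘∙∙∘??
⊞⊞⊞⊞⊞⊞⊞⊞⊞
⊞⊞⊞⊞⊞⊞⊞⊞⊞
⊞⊞⊞⊞⊞⊞⊞⊞⊞

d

∘∘∘⊛⊛⊛∘??
⊞⊛⊛⊛⊛⊛∙??
≋⊛⊛⊞∙∘∙??
∙⊛∘∘≋∘∘??
⊛∙⊛∘⊚∘∘??
∘∙∘∙∙∘∘??
⊞⊞⊞⊞⊞⊞⊞⊞⊞
⊞⊞⊞⊞⊞⊞⊞⊞⊞
⊞⊞⊞⊞⊞⊞⊞⊞⊞

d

∘∘⊛⊛⊛∘???
⊛⊛⊛⊛⊛∙???
⊛⊛⊞∙∘∙∘??
⊛∘∘≋∘∘∘??
∙⊛∘∘⊚∘⊛??
∙∘∙∙∘∘∙??
⊞⊞⊞⊞⊞⊞⊞⊞⊞
⊞⊞⊞⊞⊞⊞⊞⊞⊞
⊞⊞⊞⊞⊞⊞⊞⊞⊞

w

∘⊛≋⊛∘∘???
∘∘⊛⊛⊛∘???
⊛⊛⊛⊛⊛∙∘??
⊛⊛⊞∙∘∙∘??
⊛∘∘≋⊚∘∘??
∙⊛∘∘∘∘⊛??
∙∘∙∙∘∘∙??
⊞⊞⊞⊞⊞⊞⊞⊞⊞
⊞⊞⊞⊞⊞⊞⊞⊞⊞

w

?????????
∘⊛≋⊛∘∘???
∘∘⊛⊛⊛∘∘??
⊛⊛⊛⊛⊛∙∘??
⊛⊛⊞∙⊚∙∘??
⊛∘∘≋∘∘∘??
∙⊛∘∘∘∘⊛??
∙∘∙∙∘∘∙??
⊞⊞⊞⊞⊞⊞⊞⊞⊞

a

?????????
∘∘⊛≋⊛∘∘??
∘∘∘⊛⊛⊛∘∘?
⊞⊛⊛⊛⊛⊛∙∘?
≋⊛⊛⊞⊚∘∙∘?
∙⊛∘∘≋∘∘∘?
⊛∙⊛∘∘∘∘⊛?
∘∙∘∙∙∘∘∙?
⊞⊞⊞⊞⊞⊞⊞⊞⊞

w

?????????
?????????
∘∘⊛≋⊛∘∘??
∘∘∘⊛⊛⊛∘∘?
⊞⊛⊛⊛⊚⊛∙∘?
≋⊛⊛⊞∙∘∙∘?
∙⊛∘∘≋∘∘∘?
⊛∙⊛∘∘∘∘⊛?
∘∙∘∙∙∘∘∙?

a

?????????
?????????
?∘∘⊛≋⊛∘∘?
?∘∘∘⊛⊛⊛∘∘
?⊞⊛⊛⊚⊛⊛∙∘
?≋⊛⊛⊞∙∘∙∘
?∙⊛∘∘≋∘∘∘
?⊛∙⊛∘∘∘∘⊛
?∘∙∘∙∙∘∘∙

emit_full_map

∘∘⊛≋⊛∘∘?
∘∘∘⊛⊛⊛∘∘
⊞⊛⊛⊚⊛⊛∙∘
≋⊛⊛⊞∙∘∙∘
∙⊛∘∘≋∘∘∘
⊛∙⊛∘∘∘∘⊛
∘∙∘∙∙∘∘∙

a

⊞????????
⊞????????
⊞?∘∘⊛≋⊛∘∘
⊞?∘∘∘⊛⊛⊛∘
⊞?⊞⊛⊚⊛⊛⊛∙
⊞?≋⊛⊛⊞∙∘∙
⊞?∙⊛∘∘≋∘∘
⊞?⊛∙⊛∘∘∘∘
⊞?∘∙∘∙∙∘∘

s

⊞????????
⊞?∘∘⊛≋⊛∘∘
⊞?∘∘∘⊛⊛⊛∘
⊞?⊞⊛⊛⊛⊛⊛∙
⊞?≋⊛⊚⊞∙∘∙
⊞?∙⊛∘∘≋∘∘
⊞?⊛∙⊛∘∘∘∘
⊞?∘∙∘∙∙∘∘
⊞⊞⊞⊞⊞⊞⊞⊞⊞

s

⊞?∘∘⊛≋⊛∘∘
⊞?∘∘∘⊛⊛⊛∘
⊞?⊞⊛⊛⊛⊛⊛∙
⊞?≋⊛⊛⊞∙∘∙
⊞?∙⊛⊚∘≋∘∘
⊞?⊛∙⊛∘∘∘∘
⊞?∘∙∘∙∙∘∘
⊞⊞⊞⊞⊞⊞⊞⊞⊞
⊞⊞⊞⊞⊞⊞⊞⊞⊞

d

?∘∘⊛≋⊛∘∘?
?∘∘∘⊛⊛⊛∘∘
?⊞⊛⊛⊛⊛⊛∙∘
?≋⊛⊛⊞∙∘∙∘
?∙⊛∘⊚≋∘∘∘
?⊛∙⊛∘∘∘∘⊛
?∘∙∘∙∙∘∘∙
⊞⊞⊞⊞⊞⊞⊞⊞⊞
⊞⊞⊞⊞⊞⊞⊞⊞⊞

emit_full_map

∘∘⊛≋⊛∘∘?
∘∘∘⊛⊛⊛∘∘
⊞⊛⊛⊛⊛⊛∙∘
≋⊛⊛⊞∙∘∙∘
∙⊛∘⊚≋∘∘∘
⊛∙⊛∘∘∘∘⊛
∘∙∘∙∙∘∘∙

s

?∘∘∘⊛⊛⊛∘∘
?⊞⊛⊛⊛⊛⊛∙∘
?≋⊛⊛⊞∙∘∙∘
?∙⊛∘∘≋∘∘∘
?⊛∙⊛⊚∘∘∘⊛
?∘∙∘∙∙∘∘∙
⊞⊞⊞⊞⊞⊞⊞⊞⊞
⊞⊞⊞⊞⊞⊞⊞⊞⊞
⊞⊞⊞⊞⊞⊞⊞⊞⊞

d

∘∘∘⊛⊛⊛∘∘?
⊞⊛⊛⊛⊛⊛∙∘?
≋⊛⊛⊞∙∘∙∘?
∙⊛∘∘≋∘∘∘?
⊛∙⊛∘⊚∘∘⊛?
∘∙∘∙∙∘∘∙?
⊞⊞⊞⊞⊞⊞⊞⊞⊞
⊞⊞⊞⊞⊞⊞⊞⊞⊞
⊞⊞⊞⊞⊞⊞⊞⊞⊞

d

∘∘⊛⊛⊛∘∘??
⊛⊛⊛⊛⊛∙∘??
⊛⊛⊞∙∘∙∘??
⊛∘∘≋∘∘∘??
∙⊛∘∘⊚∘⊛??
∙∘∙∙∘∘∙??
⊞⊞⊞⊞⊞⊞⊞⊞⊞
⊞⊞⊞⊞⊞⊞⊞⊞⊞
⊞⊞⊞⊞⊞⊞⊞⊞⊞

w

∘⊛≋⊛∘∘???
∘∘⊛⊛⊛∘∘??
⊛⊛⊛⊛⊛∙∘??
⊛⊛⊞∙∘∙∘??
⊛∘∘≋⊚∘∘??
∙⊛∘∘∘∘⊛??
∙∘∙∙∘∘∙??
⊞⊞⊞⊞⊞⊞⊞⊞⊞
⊞⊞⊞⊞⊞⊞⊞⊞⊞

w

?????????
∘⊛≋⊛∘∘???
∘∘⊛⊛⊛∘∘??
⊛⊛⊛⊛⊛∙∘??
⊛⊛⊞∙⊚∙∘??
⊛∘∘≋∘∘∘??
∙⊛∘∘∘∘⊛??
∙∘∙∙∘∘∙??
⊞⊞⊞⊞⊞⊞⊞⊞⊞

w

?????????
?????????
∘⊛≋⊛∘∘∘??
∘∘⊛⊛⊛∘∘??
⊛⊛⊛⊛⊚∙∘??
⊛⊛⊞∙∘∙∘??
⊛∘∘≋∘∘∘??
∙⊛∘∘∘∘⊛??
∙∘∙∙∘∘∙??

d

?????????
?????????
⊛≋⊛∘∘∘⊛??
∘⊛⊛⊛∘∘∘??
⊛⊛⊛⊛⊚∘≋??
⊛⊞∙∘∙∘≋??
∘∘≋∘∘∘≋??
⊛∘∘∘∘⊛???
∘∙∙∘∘∙???

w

?????????
?????????
??⊛⊛≋∘⊛??
⊛≋⊛∘∘∘⊛??
∘⊛⊛⊛⊚∘∘??
⊛⊛⊛⊛∙∘≋??
⊛⊞∙∘∙∘≋??
∘∘≋∘∘∘≋??
⊛∘∘∘∘⊛???

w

?????????
?????????
??⊞⊛∘⊞⊛??
??⊛⊛≋∘⊛??
⊛≋⊛∘⊚∘⊛??
∘⊛⊛⊛∘∘∘??
⊛⊛⊛⊛∙∘≋??
⊛⊞∙∘∙∘≋??
∘∘≋∘∘∘≋??

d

?????????
?????????
?⊞⊛∘⊞⊛⊛??
?⊛⊛≋∘⊛∙??
≋⊛∘∘⊚⊛∘??
⊛⊛⊛∘∘∘⊞??
⊛⊛⊛∙∘≋∘??
⊞∙∘∙∘≋???
∘≋∘∘∘≋???

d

?????????
?????????
⊞⊛∘⊞⊛⊛⊛??
⊛⊛≋∘⊛∙⊛??
⊛∘∘∘⊚∘∙??
⊛⊛∘∘∘⊞⊞??
⊛⊛∙∘≋∘∘??
∙∘∙∘≋????
≋∘∘∘≋????

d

?????????
?????????
⊛∘⊞⊛⊛⊛⊞??
⊛≋∘⊛∙⊛≋??
∘∘∘⊛⊚∙∘??
⊛∘∘∘⊞⊞≋??
⊛∙∘≋∘∘∘??
∘∙∘≋?????
∘∘∘≋?????

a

?????????
?????????
⊞⊛∘⊞⊛⊛⊛⊞?
⊛⊛≋∘⊛∙⊛≋?
⊛∘∘∘⊚∘∙∘?
⊛⊛∘∘∘⊞⊞≋?
⊛⊛∙∘≋∘∘∘?
∙∘∙∘≋????
≋∘∘∘≋????

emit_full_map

????⊞⊛∘⊞⊛⊛⊛⊞
????⊛⊛≋∘⊛∙⊛≋
∘∘⊛≋⊛∘∘∘⊚∘∙∘
∘∘∘⊛⊛⊛∘∘∘⊞⊞≋
⊞⊛⊛⊛⊛⊛∙∘≋∘∘∘
≋⊛⊛⊞∙∘∙∘≋???
∙⊛∘∘≋∘∘∘≋???
⊛∙⊛∘∘∘∘⊛????
∘∙∘∙∙∘∘∙????

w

?????????
?????????
??∘⊛⊛⊛⊛??
⊞⊛∘⊞⊛⊛⊛⊞?
⊛⊛≋∘⊚∙⊛≋?
⊛∘∘∘⊛∘∙∘?
⊛⊛∘∘∘⊞⊞≋?
⊛⊛∙∘≋∘∘∘?
∙∘∙∘≋????

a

?????????
?????????
??∘∘⊛⊛⊛⊛?
?⊞⊛∘⊞⊛⊛⊛⊞
?⊛⊛≋⊚⊛∙⊛≋
≋⊛∘∘∘⊛∘∙∘
⊛⊛⊛∘∘∘⊞⊞≋
⊛⊛⊛∙∘≋∘∘∘
⊞∙∘∙∘≋???

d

?????????
?????????
?∘∘⊛⊛⊛⊛??
⊞⊛∘⊞⊛⊛⊛⊞?
⊛⊛≋∘⊚∙⊛≋?
⊛∘∘∘⊛∘∙∘?
⊛⊛∘∘∘⊞⊞≋?
⊛⊛∙∘≋∘∘∘?
∙∘∙∘≋????

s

?????????
?∘∘⊛⊛⊛⊛??
⊞⊛∘⊞⊛⊛⊛⊞?
⊛⊛≋∘⊛∙⊛≋?
⊛∘∘∘⊚∘∙∘?
⊛⊛∘∘∘⊞⊞≋?
⊛⊛∙∘≋∘∘∘?
∙∘∙∘≋????
≋∘∘∘≋????

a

?????????
??∘∘⊛⊛⊛⊛?
?⊞⊛∘⊞⊛⊛⊛⊞
?⊛⊛≋∘⊛∙⊛≋
≋⊛∘∘⊚⊛∘∙∘
⊛⊛⊛∘∘∘⊞⊞≋
⊛⊛⊛∙∘≋∘∘∘
⊞∙∘∙∘≋???
∘≋∘∘∘≋???

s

??∘∘⊛⊛⊛⊛?
?⊞⊛∘⊞⊛⊛⊛⊞
?⊛⊛≋∘⊛∙⊛≋
≋⊛∘∘∘⊛∘∙∘
⊛⊛⊛∘⊚∘⊞⊞≋
⊛⊛⊛∙∘≋∘∘∘
⊞∙∘∙∘≋∘??
∘≋∘∘∘≋???
∘∘∘∘⊛????

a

???∘∘⊛⊛⊛⊛
??⊞⊛∘⊞⊛⊛⊛
??⊛⊛≋∘⊛∙⊛
⊛≋⊛∘∘∘⊛∘∙
∘⊛⊛⊛⊚∘∘⊞⊞
⊛⊛⊛⊛∙∘≋∘∘
⊛⊞∙∘∙∘≋∘?
∘∘≋∘∘∘≋??
⊛∘∘∘∘⊛???

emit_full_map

?????∘∘⊛⊛⊛⊛?
????⊞⊛∘⊞⊛⊛⊛⊞
????⊛⊛≋∘⊛∙⊛≋
∘∘⊛≋⊛∘∘∘⊛∘∙∘
∘∘∘⊛⊛⊛⊚∘∘⊞⊞≋
⊞⊛⊛⊛⊛⊛∙∘≋∘∘∘
≋⊛⊛⊞∙∘∙∘≋∘??
∙⊛∘∘≋∘∘∘≋???
⊛∙⊛∘∘∘∘⊛????
∘∙∘∙∙∘∘∙????


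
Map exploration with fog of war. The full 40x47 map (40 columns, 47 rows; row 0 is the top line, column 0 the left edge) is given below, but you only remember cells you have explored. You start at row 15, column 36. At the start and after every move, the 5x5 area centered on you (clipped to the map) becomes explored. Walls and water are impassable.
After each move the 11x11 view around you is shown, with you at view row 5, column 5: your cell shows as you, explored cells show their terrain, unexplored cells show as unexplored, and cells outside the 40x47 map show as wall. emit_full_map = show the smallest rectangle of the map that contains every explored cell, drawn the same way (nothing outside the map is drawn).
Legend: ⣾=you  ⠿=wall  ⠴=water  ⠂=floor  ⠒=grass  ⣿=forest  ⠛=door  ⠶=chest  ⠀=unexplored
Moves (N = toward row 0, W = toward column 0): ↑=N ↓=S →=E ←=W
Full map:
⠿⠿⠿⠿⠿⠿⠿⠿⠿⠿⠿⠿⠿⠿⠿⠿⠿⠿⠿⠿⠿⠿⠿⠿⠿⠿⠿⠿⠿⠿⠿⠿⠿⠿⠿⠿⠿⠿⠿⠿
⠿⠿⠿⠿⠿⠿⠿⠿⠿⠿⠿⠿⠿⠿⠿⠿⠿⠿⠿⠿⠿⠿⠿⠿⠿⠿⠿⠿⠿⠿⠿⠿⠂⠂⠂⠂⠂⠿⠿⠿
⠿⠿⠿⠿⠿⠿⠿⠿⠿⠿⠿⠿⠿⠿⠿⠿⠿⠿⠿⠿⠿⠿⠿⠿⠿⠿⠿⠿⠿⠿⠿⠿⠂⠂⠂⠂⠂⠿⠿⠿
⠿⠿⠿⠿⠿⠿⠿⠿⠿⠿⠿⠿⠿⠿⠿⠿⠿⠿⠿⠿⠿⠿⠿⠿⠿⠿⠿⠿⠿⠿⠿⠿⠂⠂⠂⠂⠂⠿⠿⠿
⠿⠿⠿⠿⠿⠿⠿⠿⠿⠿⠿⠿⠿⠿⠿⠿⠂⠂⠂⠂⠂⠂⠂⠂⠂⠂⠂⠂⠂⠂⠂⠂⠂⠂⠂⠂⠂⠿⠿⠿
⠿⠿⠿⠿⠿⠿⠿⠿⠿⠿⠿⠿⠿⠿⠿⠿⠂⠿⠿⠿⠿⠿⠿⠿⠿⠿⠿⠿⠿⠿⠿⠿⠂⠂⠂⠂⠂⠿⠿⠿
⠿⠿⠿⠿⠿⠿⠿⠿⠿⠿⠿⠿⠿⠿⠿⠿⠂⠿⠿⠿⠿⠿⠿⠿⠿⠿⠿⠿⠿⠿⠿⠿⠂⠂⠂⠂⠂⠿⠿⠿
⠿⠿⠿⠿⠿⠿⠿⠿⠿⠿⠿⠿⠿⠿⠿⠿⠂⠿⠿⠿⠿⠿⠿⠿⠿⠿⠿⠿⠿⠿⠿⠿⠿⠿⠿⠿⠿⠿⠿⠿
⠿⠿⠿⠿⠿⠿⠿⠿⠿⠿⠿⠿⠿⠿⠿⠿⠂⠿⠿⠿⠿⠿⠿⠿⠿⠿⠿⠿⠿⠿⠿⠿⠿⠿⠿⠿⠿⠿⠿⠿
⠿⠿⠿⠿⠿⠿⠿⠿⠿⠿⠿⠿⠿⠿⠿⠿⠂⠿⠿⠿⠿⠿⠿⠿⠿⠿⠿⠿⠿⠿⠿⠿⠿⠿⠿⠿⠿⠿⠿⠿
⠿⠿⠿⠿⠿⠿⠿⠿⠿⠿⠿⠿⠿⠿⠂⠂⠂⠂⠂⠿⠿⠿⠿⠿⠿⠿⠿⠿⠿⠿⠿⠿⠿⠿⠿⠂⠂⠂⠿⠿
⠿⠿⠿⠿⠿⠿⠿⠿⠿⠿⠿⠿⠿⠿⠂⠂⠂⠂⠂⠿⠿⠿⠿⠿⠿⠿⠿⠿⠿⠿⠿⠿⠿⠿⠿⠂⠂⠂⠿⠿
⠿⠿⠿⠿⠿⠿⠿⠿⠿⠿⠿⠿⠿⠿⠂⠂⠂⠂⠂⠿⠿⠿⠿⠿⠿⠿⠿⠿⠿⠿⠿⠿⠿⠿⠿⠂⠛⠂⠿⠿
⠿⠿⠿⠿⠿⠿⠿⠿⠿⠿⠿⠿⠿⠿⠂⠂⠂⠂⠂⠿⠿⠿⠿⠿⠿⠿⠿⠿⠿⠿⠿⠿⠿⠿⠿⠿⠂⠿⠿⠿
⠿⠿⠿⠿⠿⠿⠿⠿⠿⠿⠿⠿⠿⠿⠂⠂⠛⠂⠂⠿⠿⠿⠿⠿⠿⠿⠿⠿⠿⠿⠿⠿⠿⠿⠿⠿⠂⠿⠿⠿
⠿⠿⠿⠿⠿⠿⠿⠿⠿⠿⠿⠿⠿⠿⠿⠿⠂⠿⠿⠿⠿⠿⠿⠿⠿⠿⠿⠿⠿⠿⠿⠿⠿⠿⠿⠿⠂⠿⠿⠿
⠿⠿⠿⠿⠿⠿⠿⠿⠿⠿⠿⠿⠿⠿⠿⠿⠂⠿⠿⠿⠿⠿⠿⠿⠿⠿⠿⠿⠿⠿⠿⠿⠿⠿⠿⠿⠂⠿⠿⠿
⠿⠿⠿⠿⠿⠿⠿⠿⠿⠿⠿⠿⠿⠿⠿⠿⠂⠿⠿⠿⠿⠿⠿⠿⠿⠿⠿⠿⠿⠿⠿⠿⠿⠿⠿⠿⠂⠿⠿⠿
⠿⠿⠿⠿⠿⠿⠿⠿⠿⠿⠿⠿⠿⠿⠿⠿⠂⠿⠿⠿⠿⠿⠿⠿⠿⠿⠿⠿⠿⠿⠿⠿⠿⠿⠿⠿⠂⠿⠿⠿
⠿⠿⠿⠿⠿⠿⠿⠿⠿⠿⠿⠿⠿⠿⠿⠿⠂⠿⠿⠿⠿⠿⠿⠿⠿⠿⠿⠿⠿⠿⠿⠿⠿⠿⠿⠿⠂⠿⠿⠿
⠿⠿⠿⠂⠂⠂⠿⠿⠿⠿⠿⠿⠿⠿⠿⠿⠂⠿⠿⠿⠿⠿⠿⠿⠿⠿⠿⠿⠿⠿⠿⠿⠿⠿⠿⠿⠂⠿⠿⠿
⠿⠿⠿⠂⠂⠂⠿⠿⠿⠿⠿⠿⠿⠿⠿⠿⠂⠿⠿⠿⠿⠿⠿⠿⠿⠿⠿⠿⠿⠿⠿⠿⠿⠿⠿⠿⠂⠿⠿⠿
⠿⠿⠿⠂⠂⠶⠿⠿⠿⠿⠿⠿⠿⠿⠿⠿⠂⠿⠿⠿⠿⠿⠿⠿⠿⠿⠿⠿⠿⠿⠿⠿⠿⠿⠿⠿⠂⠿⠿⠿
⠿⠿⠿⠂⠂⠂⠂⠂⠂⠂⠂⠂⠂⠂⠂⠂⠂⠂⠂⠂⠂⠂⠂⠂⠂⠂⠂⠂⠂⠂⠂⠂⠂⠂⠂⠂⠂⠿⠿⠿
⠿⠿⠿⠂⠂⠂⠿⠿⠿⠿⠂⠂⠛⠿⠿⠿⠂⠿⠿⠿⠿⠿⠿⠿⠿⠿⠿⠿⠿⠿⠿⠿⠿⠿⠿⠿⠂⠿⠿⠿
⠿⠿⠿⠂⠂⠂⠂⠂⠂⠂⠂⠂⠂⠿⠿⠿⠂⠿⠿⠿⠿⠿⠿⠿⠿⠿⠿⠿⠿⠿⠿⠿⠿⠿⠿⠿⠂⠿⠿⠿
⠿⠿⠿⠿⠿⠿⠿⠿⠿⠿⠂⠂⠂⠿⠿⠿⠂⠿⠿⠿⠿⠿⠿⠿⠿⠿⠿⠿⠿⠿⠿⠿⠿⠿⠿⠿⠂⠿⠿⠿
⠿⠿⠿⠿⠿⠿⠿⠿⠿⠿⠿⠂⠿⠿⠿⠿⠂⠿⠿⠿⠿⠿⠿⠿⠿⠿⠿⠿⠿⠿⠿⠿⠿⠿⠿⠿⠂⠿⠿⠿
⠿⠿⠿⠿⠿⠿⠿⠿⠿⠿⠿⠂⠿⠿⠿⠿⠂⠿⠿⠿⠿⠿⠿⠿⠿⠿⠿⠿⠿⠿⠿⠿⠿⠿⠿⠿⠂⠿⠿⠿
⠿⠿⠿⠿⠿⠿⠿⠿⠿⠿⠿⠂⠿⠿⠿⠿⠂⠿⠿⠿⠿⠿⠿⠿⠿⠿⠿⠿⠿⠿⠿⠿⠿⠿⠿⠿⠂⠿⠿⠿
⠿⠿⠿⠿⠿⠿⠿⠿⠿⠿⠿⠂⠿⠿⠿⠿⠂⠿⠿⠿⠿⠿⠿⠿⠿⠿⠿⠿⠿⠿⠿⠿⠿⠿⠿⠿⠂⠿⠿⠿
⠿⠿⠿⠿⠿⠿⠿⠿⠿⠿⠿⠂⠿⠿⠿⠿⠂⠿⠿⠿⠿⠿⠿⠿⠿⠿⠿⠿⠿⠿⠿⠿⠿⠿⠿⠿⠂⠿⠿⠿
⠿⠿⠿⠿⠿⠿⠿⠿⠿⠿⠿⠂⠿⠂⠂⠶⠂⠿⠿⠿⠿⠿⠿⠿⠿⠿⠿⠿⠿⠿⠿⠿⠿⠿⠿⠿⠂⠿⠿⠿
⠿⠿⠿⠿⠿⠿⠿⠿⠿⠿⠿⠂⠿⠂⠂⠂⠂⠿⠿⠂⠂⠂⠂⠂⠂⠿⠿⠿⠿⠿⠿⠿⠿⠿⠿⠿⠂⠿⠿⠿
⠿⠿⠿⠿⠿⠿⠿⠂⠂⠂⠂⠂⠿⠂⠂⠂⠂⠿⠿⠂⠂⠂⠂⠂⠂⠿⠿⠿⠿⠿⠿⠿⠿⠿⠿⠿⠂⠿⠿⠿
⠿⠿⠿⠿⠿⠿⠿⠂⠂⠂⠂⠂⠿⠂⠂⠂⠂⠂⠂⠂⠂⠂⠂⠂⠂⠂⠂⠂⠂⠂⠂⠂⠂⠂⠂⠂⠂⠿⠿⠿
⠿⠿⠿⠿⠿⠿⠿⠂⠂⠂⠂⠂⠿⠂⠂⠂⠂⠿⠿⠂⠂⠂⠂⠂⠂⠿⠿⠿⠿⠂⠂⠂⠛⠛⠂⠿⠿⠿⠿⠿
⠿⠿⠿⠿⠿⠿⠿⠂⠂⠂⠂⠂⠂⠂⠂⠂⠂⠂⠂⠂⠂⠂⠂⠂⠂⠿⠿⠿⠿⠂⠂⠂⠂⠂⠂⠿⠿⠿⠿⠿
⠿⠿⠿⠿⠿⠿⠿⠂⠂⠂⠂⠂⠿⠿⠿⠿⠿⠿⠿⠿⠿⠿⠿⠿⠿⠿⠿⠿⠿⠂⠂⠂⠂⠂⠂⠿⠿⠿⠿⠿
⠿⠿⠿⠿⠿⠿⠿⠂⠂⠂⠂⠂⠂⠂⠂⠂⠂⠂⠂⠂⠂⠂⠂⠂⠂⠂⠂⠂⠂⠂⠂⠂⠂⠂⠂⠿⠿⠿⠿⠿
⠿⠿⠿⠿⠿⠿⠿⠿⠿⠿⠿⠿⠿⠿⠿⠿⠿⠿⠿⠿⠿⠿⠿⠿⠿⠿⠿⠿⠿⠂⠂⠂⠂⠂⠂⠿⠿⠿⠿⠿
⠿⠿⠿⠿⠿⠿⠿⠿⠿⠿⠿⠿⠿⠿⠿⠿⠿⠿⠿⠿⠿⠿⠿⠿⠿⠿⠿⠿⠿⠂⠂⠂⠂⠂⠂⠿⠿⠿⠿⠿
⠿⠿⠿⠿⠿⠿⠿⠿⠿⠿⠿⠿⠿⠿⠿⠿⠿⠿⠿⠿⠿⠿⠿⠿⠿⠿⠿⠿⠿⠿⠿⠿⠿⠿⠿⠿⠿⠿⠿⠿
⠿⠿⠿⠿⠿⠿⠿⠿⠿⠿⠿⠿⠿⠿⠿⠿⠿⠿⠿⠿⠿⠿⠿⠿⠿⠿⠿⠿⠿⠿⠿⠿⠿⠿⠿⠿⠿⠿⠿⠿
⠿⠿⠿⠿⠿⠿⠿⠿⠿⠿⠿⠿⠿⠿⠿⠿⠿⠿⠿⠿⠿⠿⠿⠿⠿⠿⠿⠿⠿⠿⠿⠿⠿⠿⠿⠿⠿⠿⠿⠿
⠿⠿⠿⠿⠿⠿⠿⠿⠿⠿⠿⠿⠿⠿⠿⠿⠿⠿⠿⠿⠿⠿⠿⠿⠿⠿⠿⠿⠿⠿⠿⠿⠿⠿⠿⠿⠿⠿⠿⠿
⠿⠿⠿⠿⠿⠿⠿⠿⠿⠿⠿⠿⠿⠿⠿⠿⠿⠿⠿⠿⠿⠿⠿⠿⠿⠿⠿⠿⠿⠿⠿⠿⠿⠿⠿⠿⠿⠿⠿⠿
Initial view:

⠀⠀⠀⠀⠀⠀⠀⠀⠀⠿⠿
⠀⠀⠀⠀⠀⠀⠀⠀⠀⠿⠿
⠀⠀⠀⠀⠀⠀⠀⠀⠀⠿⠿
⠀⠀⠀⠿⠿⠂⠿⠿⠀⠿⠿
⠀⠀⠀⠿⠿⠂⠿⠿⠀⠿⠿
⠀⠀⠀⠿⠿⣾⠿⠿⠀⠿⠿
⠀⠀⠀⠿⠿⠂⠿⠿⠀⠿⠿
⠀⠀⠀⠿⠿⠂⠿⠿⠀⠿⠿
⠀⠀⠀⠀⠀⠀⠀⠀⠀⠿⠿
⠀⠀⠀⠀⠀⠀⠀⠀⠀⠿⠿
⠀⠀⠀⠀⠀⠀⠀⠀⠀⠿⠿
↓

⠀⠀⠀⠀⠀⠀⠀⠀⠀⠿⠿
⠀⠀⠀⠀⠀⠀⠀⠀⠀⠿⠿
⠀⠀⠀⠿⠿⠂⠿⠿⠀⠿⠿
⠀⠀⠀⠿⠿⠂⠿⠿⠀⠿⠿
⠀⠀⠀⠿⠿⠂⠿⠿⠀⠿⠿
⠀⠀⠀⠿⠿⣾⠿⠿⠀⠿⠿
⠀⠀⠀⠿⠿⠂⠿⠿⠀⠿⠿
⠀⠀⠀⠿⠿⠂⠿⠿⠀⠿⠿
⠀⠀⠀⠀⠀⠀⠀⠀⠀⠿⠿
⠀⠀⠀⠀⠀⠀⠀⠀⠀⠿⠿
⠀⠀⠀⠀⠀⠀⠀⠀⠀⠿⠿

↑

⠀⠀⠀⠀⠀⠀⠀⠀⠀⠿⠿
⠀⠀⠀⠀⠀⠀⠀⠀⠀⠿⠿
⠀⠀⠀⠀⠀⠀⠀⠀⠀⠿⠿
⠀⠀⠀⠿⠿⠂⠿⠿⠀⠿⠿
⠀⠀⠀⠿⠿⠂⠿⠿⠀⠿⠿
⠀⠀⠀⠿⠿⣾⠿⠿⠀⠿⠿
⠀⠀⠀⠿⠿⠂⠿⠿⠀⠿⠿
⠀⠀⠀⠿⠿⠂⠿⠿⠀⠿⠿
⠀⠀⠀⠿⠿⠂⠿⠿⠀⠿⠿
⠀⠀⠀⠀⠀⠀⠀⠀⠀⠿⠿
⠀⠀⠀⠀⠀⠀⠀⠀⠀⠿⠿

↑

⠀⠀⠀⠀⠀⠀⠀⠀⠀⠿⠿
⠀⠀⠀⠀⠀⠀⠀⠀⠀⠿⠿
⠀⠀⠀⠀⠀⠀⠀⠀⠀⠿⠿
⠀⠀⠀⠿⠂⠛⠂⠿⠀⠿⠿
⠀⠀⠀⠿⠿⠂⠿⠿⠀⠿⠿
⠀⠀⠀⠿⠿⣾⠿⠿⠀⠿⠿
⠀⠀⠀⠿⠿⠂⠿⠿⠀⠿⠿
⠀⠀⠀⠿⠿⠂⠿⠿⠀⠿⠿
⠀⠀⠀⠿⠿⠂⠿⠿⠀⠿⠿
⠀⠀⠀⠿⠿⠂⠿⠿⠀⠿⠿
⠀⠀⠀⠀⠀⠀⠀⠀⠀⠿⠿

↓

⠀⠀⠀⠀⠀⠀⠀⠀⠀⠿⠿
⠀⠀⠀⠀⠀⠀⠀⠀⠀⠿⠿
⠀⠀⠀⠿⠂⠛⠂⠿⠀⠿⠿
⠀⠀⠀⠿⠿⠂⠿⠿⠀⠿⠿
⠀⠀⠀⠿⠿⠂⠿⠿⠀⠿⠿
⠀⠀⠀⠿⠿⣾⠿⠿⠀⠿⠿
⠀⠀⠀⠿⠿⠂⠿⠿⠀⠿⠿
⠀⠀⠀⠿⠿⠂⠿⠿⠀⠿⠿
⠀⠀⠀⠿⠿⠂⠿⠿⠀⠿⠿
⠀⠀⠀⠀⠀⠀⠀⠀⠀⠿⠿
⠀⠀⠀⠀⠀⠀⠀⠀⠀⠿⠿

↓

⠀⠀⠀⠀⠀⠀⠀⠀⠀⠿⠿
⠀⠀⠀⠿⠂⠛⠂⠿⠀⠿⠿
⠀⠀⠀⠿⠿⠂⠿⠿⠀⠿⠿
⠀⠀⠀⠿⠿⠂⠿⠿⠀⠿⠿
⠀⠀⠀⠿⠿⠂⠿⠿⠀⠿⠿
⠀⠀⠀⠿⠿⣾⠿⠿⠀⠿⠿
⠀⠀⠀⠿⠿⠂⠿⠿⠀⠿⠿
⠀⠀⠀⠿⠿⠂⠿⠿⠀⠿⠿
⠀⠀⠀⠀⠀⠀⠀⠀⠀⠿⠿
⠀⠀⠀⠀⠀⠀⠀⠀⠀⠿⠿
⠀⠀⠀⠀⠀⠀⠀⠀⠀⠿⠿

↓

⠀⠀⠀⠿⠂⠛⠂⠿⠀⠿⠿
⠀⠀⠀⠿⠿⠂⠿⠿⠀⠿⠿
⠀⠀⠀⠿⠿⠂⠿⠿⠀⠿⠿
⠀⠀⠀⠿⠿⠂⠿⠿⠀⠿⠿
⠀⠀⠀⠿⠿⠂⠿⠿⠀⠿⠿
⠀⠀⠀⠿⠿⣾⠿⠿⠀⠿⠿
⠀⠀⠀⠿⠿⠂⠿⠿⠀⠿⠿
⠀⠀⠀⠿⠿⠂⠿⠿⠀⠿⠿
⠀⠀⠀⠀⠀⠀⠀⠀⠀⠿⠿
⠀⠀⠀⠀⠀⠀⠀⠀⠀⠿⠿
⠀⠀⠀⠀⠀⠀⠀⠀⠀⠿⠿

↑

⠀⠀⠀⠀⠀⠀⠀⠀⠀⠿⠿
⠀⠀⠀⠿⠂⠛⠂⠿⠀⠿⠿
⠀⠀⠀⠿⠿⠂⠿⠿⠀⠿⠿
⠀⠀⠀⠿⠿⠂⠿⠿⠀⠿⠿
⠀⠀⠀⠿⠿⠂⠿⠿⠀⠿⠿
⠀⠀⠀⠿⠿⣾⠿⠿⠀⠿⠿
⠀⠀⠀⠿⠿⠂⠿⠿⠀⠿⠿
⠀⠀⠀⠿⠿⠂⠿⠿⠀⠿⠿
⠀⠀⠀⠿⠿⠂⠿⠿⠀⠿⠿
⠀⠀⠀⠀⠀⠀⠀⠀⠀⠿⠿
⠀⠀⠀⠀⠀⠀⠀⠀⠀⠿⠿

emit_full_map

⠿⠂⠛⠂⠿
⠿⠿⠂⠿⠿
⠿⠿⠂⠿⠿
⠿⠿⠂⠿⠿
⠿⠿⣾⠿⠿
⠿⠿⠂⠿⠿
⠿⠿⠂⠿⠿
⠿⠿⠂⠿⠿

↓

⠀⠀⠀⠿⠂⠛⠂⠿⠀⠿⠿
⠀⠀⠀⠿⠿⠂⠿⠿⠀⠿⠿
⠀⠀⠀⠿⠿⠂⠿⠿⠀⠿⠿
⠀⠀⠀⠿⠿⠂⠿⠿⠀⠿⠿
⠀⠀⠀⠿⠿⠂⠿⠿⠀⠿⠿
⠀⠀⠀⠿⠿⣾⠿⠿⠀⠿⠿
⠀⠀⠀⠿⠿⠂⠿⠿⠀⠿⠿
⠀⠀⠀⠿⠿⠂⠿⠿⠀⠿⠿
⠀⠀⠀⠀⠀⠀⠀⠀⠀⠿⠿
⠀⠀⠀⠀⠀⠀⠀⠀⠀⠿⠿
⠀⠀⠀⠀⠀⠀⠀⠀⠀⠿⠿

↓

⠀⠀⠀⠿⠿⠂⠿⠿⠀⠿⠿
⠀⠀⠀⠿⠿⠂⠿⠿⠀⠿⠿
⠀⠀⠀⠿⠿⠂⠿⠿⠀⠿⠿
⠀⠀⠀⠿⠿⠂⠿⠿⠀⠿⠿
⠀⠀⠀⠿⠿⠂⠿⠿⠀⠿⠿
⠀⠀⠀⠿⠿⣾⠿⠿⠀⠿⠿
⠀⠀⠀⠿⠿⠂⠿⠿⠀⠿⠿
⠀⠀⠀⠿⠿⠂⠿⠿⠀⠿⠿
⠀⠀⠀⠀⠀⠀⠀⠀⠀⠿⠿
⠀⠀⠀⠀⠀⠀⠀⠀⠀⠿⠿
⠀⠀⠀⠀⠀⠀⠀⠀⠀⠿⠿

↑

⠀⠀⠀⠿⠂⠛⠂⠿⠀⠿⠿
⠀⠀⠀⠿⠿⠂⠿⠿⠀⠿⠿
⠀⠀⠀⠿⠿⠂⠿⠿⠀⠿⠿
⠀⠀⠀⠿⠿⠂⠿⠿⠀⠿⠿
⠀⠀⠀⠿⠿⠂⠿⠿⠀⠿⠿
⠀⠀⠀⠿⠿⣾⠿⠿⠀⠿⠿
⠀⠀⠀⠿⠿⠂⠿⠿⠀⠿⠿
⠀⠀⠀⠿⠿⠂⠿⠿⠀⠿⠿
⠀⠀⠀⠿⠿⠂⠿⠿⠀⠿⠿
⠀⠀⠀⠀⠀⠀⠀⠀⠀⠿⠿
⠀⠀⠀⠀⠀⠀⠀⠀⠀⠿⠿

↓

⠀⠀⠀⠿⠿⠂⠿⠿⠀⠿⠿
⠀⠀⠀⠿⠿⠂⠿⠿⠀⠿⠿
⠀⠀⠀⠿⠿⠂⠿⠿⠀⠿⠿
⠀⠀⠀⠿⠿⠂⠿⠿⠀⠿⠿
⠀⠀⠀⠿⠿⠂⠿⠿⠀⠿⠿
⠀⠀⠀⠿⠿⣾⠿⠿⠀⠿⠿
⠀⠀⠀⠿⠿⠂⠿⠿⠀⠿⠿
⠀⠀⠀⠿⠿⠂⠿⠿⠀⠿⠿
⠀⠀⠀⠀⠀⠀⠀⠀⠀⠿⠿
⠀⠀⠀⠀⠀⠀⠀⠀⠀⠿⠿
⠀⠀⠀⠀⠀⠀⠀⠀⠀⠿⠿


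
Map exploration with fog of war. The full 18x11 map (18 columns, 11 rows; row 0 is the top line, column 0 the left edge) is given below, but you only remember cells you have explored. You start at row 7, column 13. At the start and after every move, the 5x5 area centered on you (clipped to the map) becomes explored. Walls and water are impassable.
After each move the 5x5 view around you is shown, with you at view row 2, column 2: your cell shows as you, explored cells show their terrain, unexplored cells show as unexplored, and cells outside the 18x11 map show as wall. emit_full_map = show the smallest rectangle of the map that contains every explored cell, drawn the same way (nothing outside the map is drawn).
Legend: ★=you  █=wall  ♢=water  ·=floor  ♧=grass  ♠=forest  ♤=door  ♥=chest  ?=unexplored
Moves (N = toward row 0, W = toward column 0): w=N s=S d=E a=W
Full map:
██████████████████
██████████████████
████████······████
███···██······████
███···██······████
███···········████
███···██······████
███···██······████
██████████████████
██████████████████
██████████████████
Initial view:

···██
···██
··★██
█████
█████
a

····█
····█
··★·█
█████
█████

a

·····
·····
··★··
█████
█████

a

·····
·····
··★··
█████
█████

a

·····
█····
█·★··
█████
█████

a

·····
██···
██★··
█████
█████

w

██···
·····
██★··
██···
█████

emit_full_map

██···?????
········██
██★·····██
██······██
██████████
██████████

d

█····
·····
█·★··
█····
█████

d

·····
·····
··★··
·····
█████

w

·····
·····
··★··
·····
·····

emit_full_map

??·····???
██·····???
····★···██
██······██
██······██
██████████
██████████


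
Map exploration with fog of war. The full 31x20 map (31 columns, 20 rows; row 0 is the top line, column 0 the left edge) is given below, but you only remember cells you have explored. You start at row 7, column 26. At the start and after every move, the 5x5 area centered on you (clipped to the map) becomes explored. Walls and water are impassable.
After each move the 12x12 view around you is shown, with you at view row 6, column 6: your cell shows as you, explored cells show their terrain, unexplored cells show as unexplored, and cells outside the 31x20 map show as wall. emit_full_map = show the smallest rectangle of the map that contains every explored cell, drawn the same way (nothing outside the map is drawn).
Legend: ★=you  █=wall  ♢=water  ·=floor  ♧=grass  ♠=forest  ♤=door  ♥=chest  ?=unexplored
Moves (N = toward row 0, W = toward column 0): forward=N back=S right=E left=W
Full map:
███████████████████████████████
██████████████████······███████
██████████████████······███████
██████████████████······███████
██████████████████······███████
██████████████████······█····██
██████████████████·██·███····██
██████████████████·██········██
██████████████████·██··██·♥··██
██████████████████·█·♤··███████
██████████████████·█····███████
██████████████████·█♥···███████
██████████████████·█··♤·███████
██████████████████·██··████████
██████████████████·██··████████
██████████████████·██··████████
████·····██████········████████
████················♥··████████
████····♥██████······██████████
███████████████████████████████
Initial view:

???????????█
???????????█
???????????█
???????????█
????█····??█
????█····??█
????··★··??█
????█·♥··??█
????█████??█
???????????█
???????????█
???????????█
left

????????????
????????????
????????????
????????????
????·█····??
????██····??
????··★···??
????██·♥··??
????·█████??
????????????
????????????
????????????

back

????????????
????????????
????????????
????·█····??
????██····??
????······??
????██★♥··??
????·█████??
????·████???
????????????
????????????
????????????

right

???????????█
???????????█
???????????█
???·█····??█
???██····??█
???······??█
???██·★··??█
???·█████??█
???·█████??█
???????????█
???????????█
???????????█

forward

???????????█
???????????█
???????????█
???????????█
???·█····??█
???██····??█
???···★··??█
???██·♥··??█
???·█████??█
???·█████??█
???????????█
???????????█

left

????????????
????????????
????????????
????????????
????·█····??
????██····??
????··★···??
????██·♥··??
????·█████??
????·█████??
????????????
????????????

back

????????????
????????????
????????????
????·█····??
????██····??
????······??
????██★♥··??
????·█████??
????·█████??
????????????
????????????
????????????

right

???????????█
???????????█
???????????█
???·█····??█
???██····??█
???······??█
???██·★··??█
???·█████??█
???·█████??█
???????????█
???????????█
???????????█

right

??????????██
??????????██
??????????██
??·█····??██
??██····█?██
??······█?██
??██·♥★·█?██
??·██████?██
??·██████?██
??????????██
??????????██
??????????██

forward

??????????██
??????????██
??????????██
??????????██
??·█····█?██
??██····█?██
??····★·█?██
??██·♥··█?██
??·██████?██
??·██████?██
??????????██
??????????██

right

?????????███
?????????███
?????????███
?????????███
?·█····█████
?██····█████
?·····★█████
?██·♥··█████
?·██████████
?·██████?███
?????????███
?????????███

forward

?????????███
?????????███
?????????███
?????????███
????████████
?·█····█████
?██···★█████
?······█████
?██·♥··█████
?·██████████
?·██████?███
?????????███

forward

████████████
?????????███
?????????███
?????????███
????████████
????████████
?·█···★█████
?██····█████
?······█████
?██·♥··█████
?·██████████
?·██████?███

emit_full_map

???█████
???█████
·█···★██
██····██
······██
██·♥··██
·███████
·██████?

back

?????????███
?????????███
?????????███
????████████
????████████
?·█····█████
?██···★█████
?······█████
?██·♥··█████
?·██████████
?·██████?███
?????????███

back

?????????███
?????????███
????████████
????████████
?·█····█████
?██····█████
?·····★█████
?██·♥··█████
?·██████████
?·██████?███
?????????███
?????????███

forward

?????????███
?????????███
?????????███
????████████
????████████
?·█····█████
?██···★█████
?······█████
?██·♥··█████
?·██████████
?·██████?███
?????????███

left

??????????██
??????????██
??????????██
?????███████
????████████
??·█····████
??██··★·████
??······████
??██·♥··████
??·█████████
??·██████?██
??????????██

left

???????????█
???????????█
???????????█
??????██████
????████████
???·█····███
???██·★··███
???······███
???██·♥··███
???·████████
???·██████?█
???????????█

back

???????????█
???????????█
??????██████
????████████
???·█····███
???██····███
???···★··███
???██·♥··███
???·████████
???·██████?█
???????????█
???????????█

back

???????????█
??????██████
????████████
???·█····███
???██····███
???······███
???██·★··███
???·████████
???·██████?█
???????????█
???????????█
???????????█

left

????????????
???????█████
?????███████
????·█····██
????██····██
????······██
????██★♥··██
????·███████
????·██████?
????????????
????????????
????????????

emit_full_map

???█████
?███████
·█····██
██····██
······██
██★♥··██
·███████
·██████?
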